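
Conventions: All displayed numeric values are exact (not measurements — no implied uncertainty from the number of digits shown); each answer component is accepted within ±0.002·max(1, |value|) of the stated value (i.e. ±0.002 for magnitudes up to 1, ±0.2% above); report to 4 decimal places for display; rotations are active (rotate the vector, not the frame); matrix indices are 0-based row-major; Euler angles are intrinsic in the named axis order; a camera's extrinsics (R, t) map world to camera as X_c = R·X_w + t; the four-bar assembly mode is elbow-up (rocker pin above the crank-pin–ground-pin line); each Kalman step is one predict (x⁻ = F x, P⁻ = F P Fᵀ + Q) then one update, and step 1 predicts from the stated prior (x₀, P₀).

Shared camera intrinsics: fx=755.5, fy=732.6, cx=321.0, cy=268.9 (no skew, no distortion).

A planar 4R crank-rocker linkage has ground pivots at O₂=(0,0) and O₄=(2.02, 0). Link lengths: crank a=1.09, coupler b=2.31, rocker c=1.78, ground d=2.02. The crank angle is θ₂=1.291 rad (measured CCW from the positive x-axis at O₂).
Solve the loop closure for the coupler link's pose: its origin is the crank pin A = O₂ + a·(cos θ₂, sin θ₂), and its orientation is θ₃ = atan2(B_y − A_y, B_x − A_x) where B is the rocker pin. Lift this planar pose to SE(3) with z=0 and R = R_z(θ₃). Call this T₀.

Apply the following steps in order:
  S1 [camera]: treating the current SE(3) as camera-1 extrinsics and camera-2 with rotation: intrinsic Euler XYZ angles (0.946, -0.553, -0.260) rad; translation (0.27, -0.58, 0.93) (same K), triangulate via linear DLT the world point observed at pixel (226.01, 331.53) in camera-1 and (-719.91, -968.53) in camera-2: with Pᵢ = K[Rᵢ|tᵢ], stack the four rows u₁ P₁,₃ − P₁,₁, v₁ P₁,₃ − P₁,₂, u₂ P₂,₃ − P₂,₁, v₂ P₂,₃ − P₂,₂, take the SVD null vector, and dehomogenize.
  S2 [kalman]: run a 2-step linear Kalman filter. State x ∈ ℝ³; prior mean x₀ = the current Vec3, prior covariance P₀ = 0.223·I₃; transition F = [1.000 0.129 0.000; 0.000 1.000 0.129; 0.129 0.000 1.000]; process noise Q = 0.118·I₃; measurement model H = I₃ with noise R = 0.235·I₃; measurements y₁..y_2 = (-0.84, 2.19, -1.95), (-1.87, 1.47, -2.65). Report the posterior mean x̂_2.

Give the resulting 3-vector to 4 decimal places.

source (fourbar_fk): coupler pose = R=[0.9580 -0.2868 0.0000; 0.2868 0.9580 0.0000; 0.0000 0.0000 1.0000], t=(0.3010, 1.0476, 0.0000)
after S1 (triangulate): (-0.7090, -0.7695, 1.2529)
after S2 (kf_track): (-1.3444, 1.1375, -1.7522)

result = (-1.3444, 1.1375, -1.7522)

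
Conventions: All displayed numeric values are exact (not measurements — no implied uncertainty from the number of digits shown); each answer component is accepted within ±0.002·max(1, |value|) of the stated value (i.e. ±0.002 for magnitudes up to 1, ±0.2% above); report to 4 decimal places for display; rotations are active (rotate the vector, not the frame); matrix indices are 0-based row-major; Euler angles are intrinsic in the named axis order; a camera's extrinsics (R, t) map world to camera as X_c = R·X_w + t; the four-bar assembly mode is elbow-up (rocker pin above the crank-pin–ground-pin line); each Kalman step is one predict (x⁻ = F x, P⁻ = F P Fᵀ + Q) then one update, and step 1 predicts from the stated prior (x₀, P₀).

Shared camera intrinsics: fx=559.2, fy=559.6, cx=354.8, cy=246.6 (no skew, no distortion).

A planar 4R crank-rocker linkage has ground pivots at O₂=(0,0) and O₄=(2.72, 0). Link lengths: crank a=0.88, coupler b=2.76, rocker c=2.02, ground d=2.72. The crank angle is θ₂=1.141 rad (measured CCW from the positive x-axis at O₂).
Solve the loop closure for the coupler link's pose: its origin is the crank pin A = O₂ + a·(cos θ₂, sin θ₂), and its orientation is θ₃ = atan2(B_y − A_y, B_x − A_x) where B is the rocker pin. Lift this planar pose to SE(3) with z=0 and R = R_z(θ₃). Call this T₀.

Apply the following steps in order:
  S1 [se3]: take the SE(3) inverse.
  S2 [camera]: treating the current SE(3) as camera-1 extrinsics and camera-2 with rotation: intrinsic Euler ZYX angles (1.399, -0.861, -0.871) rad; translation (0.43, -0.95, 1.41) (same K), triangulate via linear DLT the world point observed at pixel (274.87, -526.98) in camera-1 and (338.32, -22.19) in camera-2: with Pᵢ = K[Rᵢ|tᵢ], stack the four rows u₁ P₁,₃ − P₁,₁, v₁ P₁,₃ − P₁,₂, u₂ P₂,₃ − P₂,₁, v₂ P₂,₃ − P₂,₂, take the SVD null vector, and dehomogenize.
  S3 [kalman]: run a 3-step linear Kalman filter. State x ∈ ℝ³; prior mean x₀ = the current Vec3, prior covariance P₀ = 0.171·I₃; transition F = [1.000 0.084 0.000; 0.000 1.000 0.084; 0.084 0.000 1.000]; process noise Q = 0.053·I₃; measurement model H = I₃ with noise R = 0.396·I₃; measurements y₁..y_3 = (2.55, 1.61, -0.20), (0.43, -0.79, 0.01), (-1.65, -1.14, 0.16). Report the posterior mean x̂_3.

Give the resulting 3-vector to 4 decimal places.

source (fourbar_fk): coupler pose = R=[0.8977 -0.4407 0.0000; 0.4407 0.8977 0.0000; 0.0000 0.0000 1.0000], t=(0.3667, 0.8000, 0.0000)
after S1 (invert_se3): R=[0.8977 0.4407 0.0000; -0.4407 0.8977 0.0000; 0.0000 0.0000 1.0000], t=(-0.6817, -0.5565, 0.0000)
after S2 (triangulate): (1.2618, -1.6275, 1.8616)
after S3 (kf_track): (0.2201, -0.7260, 0.6502)

result = (0.2201, -0.7260, 0.6502)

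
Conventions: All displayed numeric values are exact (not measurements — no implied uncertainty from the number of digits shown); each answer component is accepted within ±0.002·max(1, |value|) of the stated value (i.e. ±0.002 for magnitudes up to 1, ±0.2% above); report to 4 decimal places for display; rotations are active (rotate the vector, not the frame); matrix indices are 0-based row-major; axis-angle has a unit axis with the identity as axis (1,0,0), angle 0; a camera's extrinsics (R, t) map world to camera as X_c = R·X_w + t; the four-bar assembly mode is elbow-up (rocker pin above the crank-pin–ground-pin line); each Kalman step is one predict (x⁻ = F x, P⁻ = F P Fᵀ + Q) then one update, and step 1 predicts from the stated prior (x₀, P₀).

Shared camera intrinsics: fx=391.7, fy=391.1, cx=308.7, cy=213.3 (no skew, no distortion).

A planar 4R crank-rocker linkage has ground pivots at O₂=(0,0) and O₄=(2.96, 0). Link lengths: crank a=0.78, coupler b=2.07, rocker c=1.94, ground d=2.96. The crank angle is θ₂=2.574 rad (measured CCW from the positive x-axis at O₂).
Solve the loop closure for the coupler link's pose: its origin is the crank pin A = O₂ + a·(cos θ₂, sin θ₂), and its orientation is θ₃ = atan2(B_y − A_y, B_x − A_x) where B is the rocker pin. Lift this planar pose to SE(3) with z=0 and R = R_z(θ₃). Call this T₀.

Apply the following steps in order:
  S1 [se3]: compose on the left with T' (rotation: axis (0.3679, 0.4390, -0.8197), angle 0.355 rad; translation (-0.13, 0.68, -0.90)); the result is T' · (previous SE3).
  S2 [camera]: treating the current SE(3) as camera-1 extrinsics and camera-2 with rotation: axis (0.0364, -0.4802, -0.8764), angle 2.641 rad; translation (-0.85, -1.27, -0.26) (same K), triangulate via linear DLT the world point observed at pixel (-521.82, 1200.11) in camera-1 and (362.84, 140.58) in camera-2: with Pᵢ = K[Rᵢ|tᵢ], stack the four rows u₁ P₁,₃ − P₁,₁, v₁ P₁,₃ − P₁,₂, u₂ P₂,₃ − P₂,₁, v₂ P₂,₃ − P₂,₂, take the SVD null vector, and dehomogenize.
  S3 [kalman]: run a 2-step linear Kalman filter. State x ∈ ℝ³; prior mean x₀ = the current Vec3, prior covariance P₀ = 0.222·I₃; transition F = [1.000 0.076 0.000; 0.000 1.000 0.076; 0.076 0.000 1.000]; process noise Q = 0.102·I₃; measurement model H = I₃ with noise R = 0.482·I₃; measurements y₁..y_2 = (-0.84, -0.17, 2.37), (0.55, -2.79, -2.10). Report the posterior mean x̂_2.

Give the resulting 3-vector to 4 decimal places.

source (fourbar_fk): coupler pose = R=[0.9548 -0.2972 0.0000; 0.2972 0.9548 0.0000; 0.0000 0.0000 1.0000], t=(-0.6577, 0.4193, 0.0000)
after S1 (compose_se3): R=[0.9910 0.0005 0.1338; 0.0198 0.9884 -0.1503; -0.1323 0.1516 0.9795], t=(-0.6285, 1.2590, -0.7431)
after S2 (triangulate): (-1.1488, 0.8649, 1.2402)
after S3 (kf_track): (-0.4906, -0.6985, 0.1315)

result = (-0.4906, -0.6985, 0.1315)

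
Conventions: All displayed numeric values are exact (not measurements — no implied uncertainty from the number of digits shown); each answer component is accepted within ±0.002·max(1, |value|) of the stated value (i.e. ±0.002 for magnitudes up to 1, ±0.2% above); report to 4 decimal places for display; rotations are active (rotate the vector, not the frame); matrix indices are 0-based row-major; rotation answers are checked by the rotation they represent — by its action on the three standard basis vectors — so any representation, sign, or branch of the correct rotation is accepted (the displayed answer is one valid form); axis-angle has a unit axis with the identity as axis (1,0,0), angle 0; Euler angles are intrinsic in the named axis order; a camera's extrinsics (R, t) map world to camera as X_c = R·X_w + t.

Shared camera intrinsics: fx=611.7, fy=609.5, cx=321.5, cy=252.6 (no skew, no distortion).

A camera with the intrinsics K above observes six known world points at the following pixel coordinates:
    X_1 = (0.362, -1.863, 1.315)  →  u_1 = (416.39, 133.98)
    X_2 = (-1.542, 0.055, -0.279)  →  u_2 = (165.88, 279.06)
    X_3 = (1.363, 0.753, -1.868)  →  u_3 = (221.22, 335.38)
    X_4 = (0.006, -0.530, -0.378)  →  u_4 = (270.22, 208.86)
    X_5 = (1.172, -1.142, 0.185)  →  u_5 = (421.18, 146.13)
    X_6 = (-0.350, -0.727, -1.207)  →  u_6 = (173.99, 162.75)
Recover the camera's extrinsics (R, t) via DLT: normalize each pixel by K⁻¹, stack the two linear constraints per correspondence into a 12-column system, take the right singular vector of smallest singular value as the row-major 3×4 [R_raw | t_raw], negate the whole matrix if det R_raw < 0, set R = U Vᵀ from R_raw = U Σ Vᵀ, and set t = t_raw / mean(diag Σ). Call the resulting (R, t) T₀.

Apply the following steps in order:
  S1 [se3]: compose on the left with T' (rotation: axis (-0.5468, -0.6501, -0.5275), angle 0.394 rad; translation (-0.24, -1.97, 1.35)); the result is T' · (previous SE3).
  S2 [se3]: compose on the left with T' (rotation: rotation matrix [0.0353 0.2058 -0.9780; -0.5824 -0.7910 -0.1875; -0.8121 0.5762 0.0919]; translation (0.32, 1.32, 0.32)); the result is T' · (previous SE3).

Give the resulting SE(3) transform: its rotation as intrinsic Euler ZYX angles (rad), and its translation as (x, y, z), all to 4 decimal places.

source (pnp_recover): camera pose = R=[0.7586 -0.1123 0.6419; -0.0518 0.9715 0.2311; -0.6495 -0.2086 0.7312], t=(-0.2800, 0.2100, 5.6402)
after S1 (compose_se3): R=[0.8537 0.1644 0.4942; -0.3359 0.8990 0.2811; -0.3980 -0.4059 0.8227], t=(-1.7397, -0.3880, 6.5637)
after S2 (compose_se3): R=[0.3503 0.5878 -0.7292; -0.1569 -0.7307 -0.6644; -0.9234 0.3472 -0.1637], t=(-6.2404, 1.4095, 2.1126)

rotation (euler_zyx) = (-0.4211, 1.1768, 2.0115), translation = (-6.2404, 1.4095, 2.1126)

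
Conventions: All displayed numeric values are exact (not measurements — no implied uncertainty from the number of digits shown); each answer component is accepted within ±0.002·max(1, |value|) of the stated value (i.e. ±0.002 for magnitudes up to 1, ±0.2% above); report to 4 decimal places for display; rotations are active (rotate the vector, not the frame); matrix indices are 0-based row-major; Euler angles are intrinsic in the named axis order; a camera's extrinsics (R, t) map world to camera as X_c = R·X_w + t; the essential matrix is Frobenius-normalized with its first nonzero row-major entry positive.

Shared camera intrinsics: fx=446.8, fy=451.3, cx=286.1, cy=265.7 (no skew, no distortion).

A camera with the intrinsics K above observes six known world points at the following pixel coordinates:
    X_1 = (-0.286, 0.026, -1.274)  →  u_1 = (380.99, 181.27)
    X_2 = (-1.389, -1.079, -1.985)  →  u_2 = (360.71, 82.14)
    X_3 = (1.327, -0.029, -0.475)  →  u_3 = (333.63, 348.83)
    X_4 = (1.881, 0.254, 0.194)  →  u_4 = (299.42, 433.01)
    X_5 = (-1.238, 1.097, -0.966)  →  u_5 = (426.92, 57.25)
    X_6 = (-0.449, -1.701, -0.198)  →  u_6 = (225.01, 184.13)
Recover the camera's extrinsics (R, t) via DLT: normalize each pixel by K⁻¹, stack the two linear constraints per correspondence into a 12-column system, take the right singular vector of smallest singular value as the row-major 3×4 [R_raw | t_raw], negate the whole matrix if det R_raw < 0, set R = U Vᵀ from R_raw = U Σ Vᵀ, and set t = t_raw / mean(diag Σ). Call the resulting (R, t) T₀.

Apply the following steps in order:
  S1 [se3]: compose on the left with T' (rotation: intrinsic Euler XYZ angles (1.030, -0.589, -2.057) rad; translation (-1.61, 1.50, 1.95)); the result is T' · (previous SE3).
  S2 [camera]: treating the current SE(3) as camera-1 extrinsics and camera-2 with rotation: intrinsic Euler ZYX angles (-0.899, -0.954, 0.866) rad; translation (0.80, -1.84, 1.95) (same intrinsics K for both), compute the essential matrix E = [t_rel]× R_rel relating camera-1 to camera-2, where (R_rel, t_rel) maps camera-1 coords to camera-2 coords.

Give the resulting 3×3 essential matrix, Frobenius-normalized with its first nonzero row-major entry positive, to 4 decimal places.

source (pnp_recover): camera pose = R=[0.1575 0.4496 -0.8793; 0.9544 0.1594 0.2524; 0.2536 -0.8789 -0.4040], t=(-0.1099, -0.2700, 4.1803)
after S1 (compose_se3): R=[0.4996 0.4308 0.7516; -0.8489 0.4165 0.3255; -0.1729 -0.8006 0.5737], t=(-4.0881, -1.2756, 3.8774)
after S2 (essential): [0.1298 -0.5759 0.3777; -0.3890 -0.3320 -0.4299; 0.1178 0.1977 0.0971]

matrix = [0.1298 -0.5759 0.3777; -0.3890 -0.3320 -0.4299; 0.1178 0.1977 0.0971]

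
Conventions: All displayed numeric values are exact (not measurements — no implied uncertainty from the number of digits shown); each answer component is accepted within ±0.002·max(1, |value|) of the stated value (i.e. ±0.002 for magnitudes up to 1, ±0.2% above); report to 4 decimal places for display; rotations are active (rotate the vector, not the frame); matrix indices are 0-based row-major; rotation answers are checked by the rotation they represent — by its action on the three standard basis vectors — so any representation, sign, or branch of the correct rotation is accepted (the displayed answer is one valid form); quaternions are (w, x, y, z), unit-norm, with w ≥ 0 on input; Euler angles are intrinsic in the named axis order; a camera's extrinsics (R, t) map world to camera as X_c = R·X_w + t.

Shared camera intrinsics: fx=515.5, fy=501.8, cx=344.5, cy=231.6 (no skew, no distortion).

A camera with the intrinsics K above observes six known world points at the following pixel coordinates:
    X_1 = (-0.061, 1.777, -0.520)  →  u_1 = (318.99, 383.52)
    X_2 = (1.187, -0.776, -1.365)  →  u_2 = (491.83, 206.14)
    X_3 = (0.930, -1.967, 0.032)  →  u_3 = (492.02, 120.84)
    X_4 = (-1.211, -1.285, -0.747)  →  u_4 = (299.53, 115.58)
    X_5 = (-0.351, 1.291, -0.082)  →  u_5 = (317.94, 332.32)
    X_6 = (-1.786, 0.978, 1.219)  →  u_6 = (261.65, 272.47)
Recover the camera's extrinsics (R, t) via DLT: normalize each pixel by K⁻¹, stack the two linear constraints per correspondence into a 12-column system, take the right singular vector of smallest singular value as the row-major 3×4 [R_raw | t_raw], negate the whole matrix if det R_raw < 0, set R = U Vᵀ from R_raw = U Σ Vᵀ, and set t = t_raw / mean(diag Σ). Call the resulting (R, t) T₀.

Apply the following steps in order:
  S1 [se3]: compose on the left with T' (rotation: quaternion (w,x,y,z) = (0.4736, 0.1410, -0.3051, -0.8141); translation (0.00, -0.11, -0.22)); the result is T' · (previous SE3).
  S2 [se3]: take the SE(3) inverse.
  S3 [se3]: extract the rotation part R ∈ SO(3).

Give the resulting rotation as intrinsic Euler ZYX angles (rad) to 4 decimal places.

rotation (euler_zyx) = (1.7808, 0.6261, 0.1990)

source (pnp_recover): camera pose = R=[0.9333 -0.2917 0.2097; 0.2897 0.9563 0.0407; -0.2124 0.0228 0.9769], t=(0.3800, 0.2000, 6.6003)
after S1 (compose_se3): R=[-0.1689 0.7925 -0.5860; -0.9829 -0.0910 0.1602; 0.0736 0.6030 0.7943], t=(-3.4800, 1.8884, 5.0377)
after S2 (invert_se3): R=[-0.1689 -0.9829 0.0736; 0.7925 -0.0910 0.6030; -0.5860 0.1602 0.7943], t=(0.8973, -0.1081, -6.3434)
after S3 (rot_of_se3): [-0.1689 -0.9829 0.0736; 0.7925 -0.0910 0.6030; -0.5860 0.1602 0.7943]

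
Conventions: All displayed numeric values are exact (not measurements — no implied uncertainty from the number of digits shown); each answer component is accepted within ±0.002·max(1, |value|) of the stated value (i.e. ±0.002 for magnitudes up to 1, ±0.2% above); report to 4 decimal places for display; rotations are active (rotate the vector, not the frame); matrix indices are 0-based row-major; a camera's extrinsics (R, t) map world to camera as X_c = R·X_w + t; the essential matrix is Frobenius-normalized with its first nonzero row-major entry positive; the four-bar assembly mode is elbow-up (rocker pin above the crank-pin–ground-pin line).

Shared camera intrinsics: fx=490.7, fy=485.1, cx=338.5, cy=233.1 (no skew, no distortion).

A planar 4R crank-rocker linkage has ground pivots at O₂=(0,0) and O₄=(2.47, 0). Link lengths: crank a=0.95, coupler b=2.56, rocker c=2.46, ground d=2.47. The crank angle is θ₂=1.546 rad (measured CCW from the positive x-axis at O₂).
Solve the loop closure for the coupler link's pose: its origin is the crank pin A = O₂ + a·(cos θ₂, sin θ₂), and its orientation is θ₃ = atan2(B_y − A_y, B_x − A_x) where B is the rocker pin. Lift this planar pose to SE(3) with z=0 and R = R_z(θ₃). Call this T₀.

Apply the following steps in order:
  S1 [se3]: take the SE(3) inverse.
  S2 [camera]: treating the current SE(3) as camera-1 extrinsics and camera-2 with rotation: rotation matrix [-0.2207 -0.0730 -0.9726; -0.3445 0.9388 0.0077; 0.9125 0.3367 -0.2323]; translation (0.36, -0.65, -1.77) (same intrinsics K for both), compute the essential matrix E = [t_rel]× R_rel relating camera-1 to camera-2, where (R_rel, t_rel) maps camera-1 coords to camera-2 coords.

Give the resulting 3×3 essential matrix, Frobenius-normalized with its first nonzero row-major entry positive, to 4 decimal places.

source (fourbar_fk): coupler pose = R=[0.8149 -0.5796 0.0000; 0.5796 0.8149 0.0000; 0.0000 0.0000 1.0000], t=(0.0236, 0.9497, 0.0000)
after S1 (invert_se3): R=[0.8149 0.5796 0.0000; -0.5796 0.8149 0.0000; 0.0000 0.0000 1.0000], t=(-0.5696, -0.7603, 0.0000)
after S2 (essential): [0.2854 0.6320 -0.0207; 0.0237 -0.0120 0.6977; 0.0609 0.1243 0.1099]

matrix = [0.2854 0.6320 -0.0207; 0.0237 -0.0120 0.6977; 0.0609 0.1243 0.1099]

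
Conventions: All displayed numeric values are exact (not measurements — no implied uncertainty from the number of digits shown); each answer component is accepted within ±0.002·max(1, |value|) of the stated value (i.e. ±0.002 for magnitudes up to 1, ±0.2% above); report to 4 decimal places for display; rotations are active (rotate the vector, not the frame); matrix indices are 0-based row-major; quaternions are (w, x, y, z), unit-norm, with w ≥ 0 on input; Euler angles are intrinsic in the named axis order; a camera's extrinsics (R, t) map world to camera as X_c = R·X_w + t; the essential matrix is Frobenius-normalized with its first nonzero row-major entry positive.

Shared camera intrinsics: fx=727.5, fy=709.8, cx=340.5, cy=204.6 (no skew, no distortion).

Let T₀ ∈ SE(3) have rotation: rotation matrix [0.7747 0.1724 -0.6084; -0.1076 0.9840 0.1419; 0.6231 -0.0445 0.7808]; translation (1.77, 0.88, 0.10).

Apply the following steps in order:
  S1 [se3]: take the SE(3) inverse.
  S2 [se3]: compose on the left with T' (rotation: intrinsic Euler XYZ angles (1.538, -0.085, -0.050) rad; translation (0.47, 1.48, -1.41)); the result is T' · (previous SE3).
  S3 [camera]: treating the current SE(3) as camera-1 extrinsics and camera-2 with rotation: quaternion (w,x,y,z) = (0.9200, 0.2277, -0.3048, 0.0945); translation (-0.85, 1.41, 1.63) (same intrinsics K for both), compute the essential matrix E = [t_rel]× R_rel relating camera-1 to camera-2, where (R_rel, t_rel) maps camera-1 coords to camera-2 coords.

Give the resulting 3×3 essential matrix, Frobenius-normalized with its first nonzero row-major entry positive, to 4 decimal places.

after S1 (invert_se3): R=[0.7747 -0.1076 0.6231; 0.1724 0.9840 -0.0445; -0.6084 0.1419 0.7809], t=(-1.3388, -1.1667, 0.8739)
after S2 (compose_se3): R=[0.8312 -0.0701 0.5516; 0.5439 -0.1040 -0.8327; 0.1157 0.9921 -0.0483], t=(-0.9946, 0.6921, -2.4830)
after S3 (essential): [0.5297 -0.2976 -0.2896; 0.3926 0.3950 -0.0137; -0.1094 -0.4608 -0.1107]

matrix = [0.5297 -0.2976 -0.2896; 0.3926 0.3950 -0.0137; -0.1094 -0.4608 -0.1107]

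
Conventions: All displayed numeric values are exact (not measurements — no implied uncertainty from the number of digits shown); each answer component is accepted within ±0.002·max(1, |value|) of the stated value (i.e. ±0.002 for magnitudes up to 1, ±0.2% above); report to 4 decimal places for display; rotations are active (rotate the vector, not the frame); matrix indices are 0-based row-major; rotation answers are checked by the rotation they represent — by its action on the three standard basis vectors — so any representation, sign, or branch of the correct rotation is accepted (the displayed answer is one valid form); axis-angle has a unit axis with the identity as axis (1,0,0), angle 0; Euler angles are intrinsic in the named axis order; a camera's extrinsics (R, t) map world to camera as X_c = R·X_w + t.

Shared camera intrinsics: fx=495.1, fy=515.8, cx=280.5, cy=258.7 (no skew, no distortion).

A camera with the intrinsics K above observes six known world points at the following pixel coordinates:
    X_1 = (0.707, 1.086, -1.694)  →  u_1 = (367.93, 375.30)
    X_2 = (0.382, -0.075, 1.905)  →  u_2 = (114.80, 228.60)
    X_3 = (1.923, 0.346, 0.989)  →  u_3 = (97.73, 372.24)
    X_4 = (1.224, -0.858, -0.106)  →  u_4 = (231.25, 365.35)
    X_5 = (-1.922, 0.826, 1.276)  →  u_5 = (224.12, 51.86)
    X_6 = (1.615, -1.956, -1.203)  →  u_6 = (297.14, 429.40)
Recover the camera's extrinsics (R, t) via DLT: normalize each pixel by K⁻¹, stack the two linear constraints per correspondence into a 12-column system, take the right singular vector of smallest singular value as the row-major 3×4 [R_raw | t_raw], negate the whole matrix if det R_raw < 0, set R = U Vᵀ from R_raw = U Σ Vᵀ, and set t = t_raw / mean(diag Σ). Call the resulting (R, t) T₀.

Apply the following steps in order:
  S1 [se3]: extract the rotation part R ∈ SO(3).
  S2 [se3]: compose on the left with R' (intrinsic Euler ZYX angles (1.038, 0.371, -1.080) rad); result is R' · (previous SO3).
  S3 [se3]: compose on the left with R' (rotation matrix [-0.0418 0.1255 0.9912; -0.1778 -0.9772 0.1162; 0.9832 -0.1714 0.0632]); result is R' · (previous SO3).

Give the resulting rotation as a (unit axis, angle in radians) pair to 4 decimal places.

rotation (axis_angle) = ((0.0854, 0.8278, 0.5545), 2.3430)

source (pnp_recover): camera pose = R=[-0.4366 -0.0907 -0.8951; 0.8762 -0.2687 -0.4002; -0.2042 -0.9589 0.1968], t=(-0.3000, 0.0300, 6.0998)
after S1 (rot_of_se3): [-0.4366 -0.0907 -0.8951; 0.8762 -0.2687 -0.4002; -0.2042 -0.9589 0.1968]
after S2 (compose_so3): [-0.5673 0.7551 -0.3287; -0.5036 -0.6339 -0.5870; -0.6516 -0.1675 0.7399]
after S3 (compose_so3): [-0.6853 -0.2771 0.6735; 0.5173 0.4657 0.7180; -0.5126 0.8404 -0.1758]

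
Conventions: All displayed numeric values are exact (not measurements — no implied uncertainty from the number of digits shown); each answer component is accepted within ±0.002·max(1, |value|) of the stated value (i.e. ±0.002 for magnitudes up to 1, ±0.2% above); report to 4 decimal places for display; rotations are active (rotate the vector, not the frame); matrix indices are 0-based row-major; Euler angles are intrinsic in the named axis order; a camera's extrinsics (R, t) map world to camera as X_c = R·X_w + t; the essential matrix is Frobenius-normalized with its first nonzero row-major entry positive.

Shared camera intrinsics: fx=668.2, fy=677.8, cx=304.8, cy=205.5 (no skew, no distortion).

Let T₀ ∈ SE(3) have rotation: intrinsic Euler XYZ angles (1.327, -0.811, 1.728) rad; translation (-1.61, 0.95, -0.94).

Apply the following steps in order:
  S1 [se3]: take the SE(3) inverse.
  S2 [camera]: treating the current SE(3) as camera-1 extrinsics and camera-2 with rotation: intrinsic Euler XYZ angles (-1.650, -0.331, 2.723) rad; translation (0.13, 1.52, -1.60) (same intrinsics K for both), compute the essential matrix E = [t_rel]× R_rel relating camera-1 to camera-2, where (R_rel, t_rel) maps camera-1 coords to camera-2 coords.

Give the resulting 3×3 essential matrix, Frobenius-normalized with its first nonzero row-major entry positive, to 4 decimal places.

after S1 (invert_se3): R=[-0.1078 0.3486 0.9311; -0.6803 0.6571 -0.3248; -0.7250 -0.6684 0.1663], t=(0.3705, -2.0248, -0.3759)
after S2 (essential): [0.1386 0.3774 -0.1432; -0.1597 -0.5081 0.1854; 0.6496 -0.2568 -0.1089]

matrix = [0.1386 0.3774 -0.1432; -0.1597 -0.5081 0.1854; 0.6496 -0.2568 -0.1089]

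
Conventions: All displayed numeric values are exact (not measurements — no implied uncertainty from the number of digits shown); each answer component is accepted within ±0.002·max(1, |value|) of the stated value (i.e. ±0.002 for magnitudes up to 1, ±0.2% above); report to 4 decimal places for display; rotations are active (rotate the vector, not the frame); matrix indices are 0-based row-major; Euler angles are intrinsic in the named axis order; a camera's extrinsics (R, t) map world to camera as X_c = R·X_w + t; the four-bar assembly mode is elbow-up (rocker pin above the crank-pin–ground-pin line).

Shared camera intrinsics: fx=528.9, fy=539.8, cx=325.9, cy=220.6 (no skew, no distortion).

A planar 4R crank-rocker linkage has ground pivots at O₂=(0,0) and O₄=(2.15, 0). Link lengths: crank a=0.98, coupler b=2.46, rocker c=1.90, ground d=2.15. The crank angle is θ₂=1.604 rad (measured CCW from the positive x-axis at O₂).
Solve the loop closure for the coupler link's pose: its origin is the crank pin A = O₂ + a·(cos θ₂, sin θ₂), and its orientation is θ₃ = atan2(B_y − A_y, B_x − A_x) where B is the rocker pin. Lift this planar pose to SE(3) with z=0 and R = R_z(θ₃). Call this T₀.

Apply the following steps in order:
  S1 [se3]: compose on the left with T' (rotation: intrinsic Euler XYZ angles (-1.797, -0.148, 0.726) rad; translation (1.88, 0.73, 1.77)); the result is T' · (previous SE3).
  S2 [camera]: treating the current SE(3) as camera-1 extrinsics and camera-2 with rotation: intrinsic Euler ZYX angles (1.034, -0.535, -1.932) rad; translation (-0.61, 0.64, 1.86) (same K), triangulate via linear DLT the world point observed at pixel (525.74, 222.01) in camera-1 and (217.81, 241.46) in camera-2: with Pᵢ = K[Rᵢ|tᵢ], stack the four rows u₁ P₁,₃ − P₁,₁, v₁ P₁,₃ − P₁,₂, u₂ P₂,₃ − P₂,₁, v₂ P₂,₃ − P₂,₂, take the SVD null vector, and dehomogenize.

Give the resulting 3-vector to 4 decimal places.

result = (-0.5763, 0.5168, -0.4464)

source (fourbar_fk): coupler pose = R=[0.9278 -0.3731 0.0000; 0.3731 0.9278 0.0000; 0.0000 0.0000 1.0000], t=(-0.0325, 0.9795, 0.0000)
after S1 (compose_se3): R=[0.4412 -0.8852 -0.1475; -0.1366 -0.2287 0.9639; -0.8869 -0.4051 -0.2218], t=(1.2128, 0.4736, 1.0995)
after S2 (triangulate): (-0.5763, 0.5168, -0.4464)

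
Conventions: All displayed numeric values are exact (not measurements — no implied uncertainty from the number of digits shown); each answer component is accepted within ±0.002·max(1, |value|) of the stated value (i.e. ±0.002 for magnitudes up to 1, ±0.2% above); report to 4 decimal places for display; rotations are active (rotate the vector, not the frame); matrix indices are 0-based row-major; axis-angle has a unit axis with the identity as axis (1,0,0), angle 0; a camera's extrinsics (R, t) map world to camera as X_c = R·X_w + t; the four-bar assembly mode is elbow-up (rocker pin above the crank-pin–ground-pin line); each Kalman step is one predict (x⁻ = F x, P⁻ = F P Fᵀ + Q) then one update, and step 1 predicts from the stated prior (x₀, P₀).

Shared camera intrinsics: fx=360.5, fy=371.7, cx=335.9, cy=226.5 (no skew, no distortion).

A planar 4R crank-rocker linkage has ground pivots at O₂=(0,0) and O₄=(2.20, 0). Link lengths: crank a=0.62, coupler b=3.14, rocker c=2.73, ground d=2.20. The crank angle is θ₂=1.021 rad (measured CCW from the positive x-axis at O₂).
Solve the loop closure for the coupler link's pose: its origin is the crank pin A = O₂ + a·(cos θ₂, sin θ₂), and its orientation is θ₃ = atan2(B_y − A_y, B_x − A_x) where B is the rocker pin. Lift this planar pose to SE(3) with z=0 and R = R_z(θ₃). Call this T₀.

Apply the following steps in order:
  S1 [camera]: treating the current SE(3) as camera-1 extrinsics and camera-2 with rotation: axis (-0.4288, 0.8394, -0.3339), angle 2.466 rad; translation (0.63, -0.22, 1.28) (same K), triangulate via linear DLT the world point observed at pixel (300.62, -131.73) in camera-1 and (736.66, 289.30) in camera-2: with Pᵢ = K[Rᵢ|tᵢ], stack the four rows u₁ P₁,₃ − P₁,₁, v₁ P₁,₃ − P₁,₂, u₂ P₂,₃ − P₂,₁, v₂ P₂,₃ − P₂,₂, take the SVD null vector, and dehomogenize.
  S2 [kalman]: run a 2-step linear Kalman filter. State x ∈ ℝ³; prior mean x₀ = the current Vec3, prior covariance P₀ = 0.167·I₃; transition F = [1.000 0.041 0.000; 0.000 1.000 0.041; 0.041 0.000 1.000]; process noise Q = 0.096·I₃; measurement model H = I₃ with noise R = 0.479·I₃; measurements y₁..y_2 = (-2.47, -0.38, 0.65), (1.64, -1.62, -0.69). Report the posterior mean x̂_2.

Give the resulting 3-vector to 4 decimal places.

source (fourbar_fk): coupler pose = R=[0.7218 -0.6921 0.0000; 0.6921 0.7218 0.0000; 0.0000 0.0000 1.0000], t=(0.3240, 0.5286, 0.0000)
after S1 (triangulate): (-1.0438, -0.5353, 0.6020)
after S2 (kf_track): (-0.4512, -0.8497, 0.1050)

result = (-0.4512, -0.8497, 0.1050)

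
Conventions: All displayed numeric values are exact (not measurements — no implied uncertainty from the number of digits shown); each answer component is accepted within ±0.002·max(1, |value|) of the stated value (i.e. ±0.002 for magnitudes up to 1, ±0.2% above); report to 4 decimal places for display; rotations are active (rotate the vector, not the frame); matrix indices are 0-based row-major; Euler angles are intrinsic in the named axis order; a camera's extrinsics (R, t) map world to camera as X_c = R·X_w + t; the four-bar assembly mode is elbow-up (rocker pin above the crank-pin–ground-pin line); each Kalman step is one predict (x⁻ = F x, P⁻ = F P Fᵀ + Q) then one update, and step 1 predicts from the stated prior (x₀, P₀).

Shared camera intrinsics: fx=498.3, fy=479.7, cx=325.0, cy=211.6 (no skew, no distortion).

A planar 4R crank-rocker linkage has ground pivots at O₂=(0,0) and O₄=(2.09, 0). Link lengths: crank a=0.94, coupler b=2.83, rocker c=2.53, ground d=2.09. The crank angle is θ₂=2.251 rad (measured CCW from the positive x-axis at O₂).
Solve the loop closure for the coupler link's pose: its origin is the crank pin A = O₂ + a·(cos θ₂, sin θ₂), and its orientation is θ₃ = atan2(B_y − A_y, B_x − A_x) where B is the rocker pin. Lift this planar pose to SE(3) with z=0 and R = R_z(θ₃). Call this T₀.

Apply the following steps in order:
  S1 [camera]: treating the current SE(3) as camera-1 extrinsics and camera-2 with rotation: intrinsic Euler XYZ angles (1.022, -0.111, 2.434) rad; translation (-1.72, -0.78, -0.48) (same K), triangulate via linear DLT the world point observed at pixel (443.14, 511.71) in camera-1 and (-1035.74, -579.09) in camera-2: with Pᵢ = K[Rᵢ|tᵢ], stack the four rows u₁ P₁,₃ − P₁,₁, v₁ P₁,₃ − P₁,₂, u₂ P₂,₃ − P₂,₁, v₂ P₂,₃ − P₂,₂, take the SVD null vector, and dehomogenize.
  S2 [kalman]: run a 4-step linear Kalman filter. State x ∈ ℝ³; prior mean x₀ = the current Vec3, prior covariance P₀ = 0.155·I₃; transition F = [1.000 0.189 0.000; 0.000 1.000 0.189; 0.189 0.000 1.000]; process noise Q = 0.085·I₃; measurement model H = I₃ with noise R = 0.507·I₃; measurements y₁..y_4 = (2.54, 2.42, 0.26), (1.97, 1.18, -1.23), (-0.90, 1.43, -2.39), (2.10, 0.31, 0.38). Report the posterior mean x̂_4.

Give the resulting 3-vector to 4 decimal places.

source (fourbar_fk): coupler pose = R=[0.7840 -0.6207 0.0000; 0.6207 0.7840 0.0000; 0.0000 0.0000 1.0000], t=(-0.5912, 0.7308, 0.0000)
after S1 (triangulate): (0.4771, -0.6606, 0.8136)
after S2 (kf_track): (1.2340, 0.6620, -0.0793)

result = (1.2340, 0.6620, -0.0793)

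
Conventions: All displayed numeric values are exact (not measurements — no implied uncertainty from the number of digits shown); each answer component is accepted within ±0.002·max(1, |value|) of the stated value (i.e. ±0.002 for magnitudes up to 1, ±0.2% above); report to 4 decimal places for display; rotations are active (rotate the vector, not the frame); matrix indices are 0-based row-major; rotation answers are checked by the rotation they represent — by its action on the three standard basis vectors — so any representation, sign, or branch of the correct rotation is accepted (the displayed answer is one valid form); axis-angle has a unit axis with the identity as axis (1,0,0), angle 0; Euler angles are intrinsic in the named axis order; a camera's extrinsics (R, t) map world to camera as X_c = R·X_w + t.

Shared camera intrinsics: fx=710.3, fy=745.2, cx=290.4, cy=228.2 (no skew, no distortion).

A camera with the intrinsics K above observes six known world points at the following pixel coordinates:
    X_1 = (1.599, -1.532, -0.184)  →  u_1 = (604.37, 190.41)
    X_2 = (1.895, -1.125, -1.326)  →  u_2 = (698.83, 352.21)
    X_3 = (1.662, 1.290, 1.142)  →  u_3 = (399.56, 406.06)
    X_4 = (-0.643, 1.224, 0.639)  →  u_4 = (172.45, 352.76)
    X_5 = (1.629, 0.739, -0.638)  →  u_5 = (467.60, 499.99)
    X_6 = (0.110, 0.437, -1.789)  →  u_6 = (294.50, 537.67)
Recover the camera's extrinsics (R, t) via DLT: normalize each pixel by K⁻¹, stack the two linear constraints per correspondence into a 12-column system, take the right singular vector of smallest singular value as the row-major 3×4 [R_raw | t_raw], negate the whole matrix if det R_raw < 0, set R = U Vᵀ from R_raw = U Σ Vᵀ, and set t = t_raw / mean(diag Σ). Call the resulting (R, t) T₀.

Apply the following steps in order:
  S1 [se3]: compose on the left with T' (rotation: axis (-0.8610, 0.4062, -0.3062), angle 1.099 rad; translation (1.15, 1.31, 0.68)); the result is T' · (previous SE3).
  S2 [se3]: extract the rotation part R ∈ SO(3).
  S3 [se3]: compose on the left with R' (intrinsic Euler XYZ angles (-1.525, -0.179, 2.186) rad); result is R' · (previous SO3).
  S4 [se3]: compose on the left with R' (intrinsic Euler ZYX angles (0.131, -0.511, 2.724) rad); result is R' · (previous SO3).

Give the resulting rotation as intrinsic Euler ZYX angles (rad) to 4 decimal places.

source (pnp_recover): camera pose = R=[0.9255 -0.3783 -0.0197; 0.3412 0.8550 -0.3907; 0.1647 0.3549 0.9203], t=(0.0500, 0.4499, 5.2298)
after S1 (compose_se3): R=[0.9061 -0.0754 0.4164; -0.1281 0.8889 0.4398; -0.4033 -0.4518 0.7958], t=(3.8742, 5.1878, 2.9377)
after S2 (rot_of_se3): [0.9061 -0.0754 0.4164; -0.1281 0.8889 0.4398; -0.4033 -0.4518 0.7958]
after S3 (compose_so3): [-0.3398 -0.5911 -0.7315; -0.4336 -0.5918 0.6796; -0.8346 0.5481 -0.0552]
after S4 (compose_so3): [-0.6745 -0.1935 -0.7125; 0.6523 0.2959 -0.6978; 0.3459 -0.9354 -0.0734]

rotation (euler_zyx) = (2.3729, -0.3532, -1.6491)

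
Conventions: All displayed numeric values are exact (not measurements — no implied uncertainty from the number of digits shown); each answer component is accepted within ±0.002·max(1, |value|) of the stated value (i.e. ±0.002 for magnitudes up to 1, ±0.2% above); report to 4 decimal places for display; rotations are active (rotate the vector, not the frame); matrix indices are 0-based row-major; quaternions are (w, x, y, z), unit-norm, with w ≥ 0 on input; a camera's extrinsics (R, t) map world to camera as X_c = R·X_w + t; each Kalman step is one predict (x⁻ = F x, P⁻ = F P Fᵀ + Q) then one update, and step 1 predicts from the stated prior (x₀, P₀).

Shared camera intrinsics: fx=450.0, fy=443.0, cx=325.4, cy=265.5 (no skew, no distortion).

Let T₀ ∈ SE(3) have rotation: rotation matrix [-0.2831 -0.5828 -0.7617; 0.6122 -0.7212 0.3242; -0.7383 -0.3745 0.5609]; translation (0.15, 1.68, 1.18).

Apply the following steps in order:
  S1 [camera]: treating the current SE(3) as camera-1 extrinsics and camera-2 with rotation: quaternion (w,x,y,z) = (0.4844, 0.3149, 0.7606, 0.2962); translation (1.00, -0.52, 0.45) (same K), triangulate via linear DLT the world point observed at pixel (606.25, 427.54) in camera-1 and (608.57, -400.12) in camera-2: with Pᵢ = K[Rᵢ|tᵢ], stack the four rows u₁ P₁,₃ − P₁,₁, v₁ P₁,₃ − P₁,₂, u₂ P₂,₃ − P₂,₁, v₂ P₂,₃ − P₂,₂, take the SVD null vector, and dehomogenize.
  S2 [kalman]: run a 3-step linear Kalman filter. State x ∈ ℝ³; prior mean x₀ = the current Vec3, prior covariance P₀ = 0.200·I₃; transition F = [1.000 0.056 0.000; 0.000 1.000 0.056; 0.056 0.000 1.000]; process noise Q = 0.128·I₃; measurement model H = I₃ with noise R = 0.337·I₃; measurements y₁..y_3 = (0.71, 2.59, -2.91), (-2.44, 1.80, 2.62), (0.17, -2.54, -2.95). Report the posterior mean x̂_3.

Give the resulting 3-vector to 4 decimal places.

after S1 (triangulate): (-1.5159, -0.2906, -0.6785)
after S2 (kf_track): (-0.6450, -0.4164, -1.2856)

result = (-0.6450, -0.4164, -1.2856)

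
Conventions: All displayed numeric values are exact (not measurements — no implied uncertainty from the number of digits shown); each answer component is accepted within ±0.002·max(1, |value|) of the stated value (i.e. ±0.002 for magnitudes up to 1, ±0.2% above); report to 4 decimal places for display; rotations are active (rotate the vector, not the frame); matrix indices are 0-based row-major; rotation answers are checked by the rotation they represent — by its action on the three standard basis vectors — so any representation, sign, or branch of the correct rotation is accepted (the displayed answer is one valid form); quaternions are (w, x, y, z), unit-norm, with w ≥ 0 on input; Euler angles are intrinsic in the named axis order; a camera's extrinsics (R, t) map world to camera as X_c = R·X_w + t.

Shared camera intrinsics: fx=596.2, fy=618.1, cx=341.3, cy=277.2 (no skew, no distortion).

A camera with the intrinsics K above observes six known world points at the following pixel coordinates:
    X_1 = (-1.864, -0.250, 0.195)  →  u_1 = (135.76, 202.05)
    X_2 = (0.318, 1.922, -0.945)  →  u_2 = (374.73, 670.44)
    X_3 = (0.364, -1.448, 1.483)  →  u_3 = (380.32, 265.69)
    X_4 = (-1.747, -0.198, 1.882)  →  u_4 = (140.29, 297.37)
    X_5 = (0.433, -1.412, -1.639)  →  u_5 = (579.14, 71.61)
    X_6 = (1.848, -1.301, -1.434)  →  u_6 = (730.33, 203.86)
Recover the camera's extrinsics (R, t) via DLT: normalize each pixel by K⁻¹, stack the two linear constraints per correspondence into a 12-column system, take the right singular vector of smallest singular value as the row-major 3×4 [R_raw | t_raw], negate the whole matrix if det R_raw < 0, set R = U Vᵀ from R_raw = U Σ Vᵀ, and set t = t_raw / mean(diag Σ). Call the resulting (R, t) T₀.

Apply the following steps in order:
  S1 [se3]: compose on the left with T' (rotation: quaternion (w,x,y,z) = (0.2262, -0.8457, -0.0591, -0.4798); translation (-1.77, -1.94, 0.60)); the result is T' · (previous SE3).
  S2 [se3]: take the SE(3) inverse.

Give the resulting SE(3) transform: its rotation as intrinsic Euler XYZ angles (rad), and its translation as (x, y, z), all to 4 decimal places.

rotation (euler_xyz) = (2.7544, 0.5809, 0.5069), translation = (-0.7865, -0.2325, -2.1831)

source (pnp_recover): camera pose = R=[0.8968 -0.3010 -0.3243; 0.4143 0.8284 0.3769; 0.1552 -0.4724 0.8676], t=(0.1400, 0.3699, 4.4099)
after S1 (compose_se3): R=[0.7308 -0.2684 0.6276; -0.4059 -0.9101 0.0834; 0.5488 -0.3157 -0.7741], t=(1.8825, -0.3487, -1.3316)
after S2 (invert_se3): R=[0.7308 -0.4059 0.5488; -0.2684 -0.9101 -0.3157; 0.6276 0.0834 -0.7741], t=(-0.7865, -0.2325, -2.1831)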